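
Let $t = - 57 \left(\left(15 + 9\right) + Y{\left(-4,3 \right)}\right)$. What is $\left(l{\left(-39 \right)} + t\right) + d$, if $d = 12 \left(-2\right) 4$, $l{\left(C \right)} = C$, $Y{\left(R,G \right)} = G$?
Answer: $-1674$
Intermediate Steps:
$d = -96$ ($d = \left(-24\right) 4 = -96$)
$t = -1539$ ($t = - 57 \left(\left(15 + 9\right) + 3\right) = - 57 \left(24 + 3\right) = \left(-57\right) 27 = -1539$)
$\left(l{\left(-39 \right)} + t\right) + d = \left(-39 - 1539\right) - 96 = -1578 - 96 = -1674$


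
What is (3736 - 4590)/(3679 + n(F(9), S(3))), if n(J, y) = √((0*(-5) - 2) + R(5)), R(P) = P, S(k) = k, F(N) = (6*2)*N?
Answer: -1570933/6767519 + 427*√3/6767519 ≈ -0.23202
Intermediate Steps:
F(N) = 12*N
n(J, y) = √3 (n(J, y) = √((0*(-5) - 2) + 5) = √((0 - 2) + 5) = √(-2 + 5) = √3)
(3736 - 4590)/(3679 + n(F(9), S(3))) = (3736 - 4590)/(3679 + √3) = -854/(3679 + √3)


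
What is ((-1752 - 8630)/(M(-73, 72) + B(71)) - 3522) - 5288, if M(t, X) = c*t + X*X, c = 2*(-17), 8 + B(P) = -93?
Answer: -66658032/7565 ≈ -8811.4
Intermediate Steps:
B(P) = -101 (B(P) = -8 - 93 = -101)
c = -34
M(t, X) = X² - 34*t (M(t, X) = -34*t + X*X = -34*t + X² = X² - 34*t)
((-1752 - 8630)/(M(-73, 72) + B(71)) - 3522) - 5288 = ((-1752 - 8630)/((72² - 34*(-73)) - 101) - 3522) - 5288 = (-10382/((5184 + 2482) - 101) - 3522) - 5288 = (-10382/(7666 - 101) - 3522) - 5288 = (-10382/7565 - 3522) - 5288 = -26654312/7565 - 5288 = -66658032/7565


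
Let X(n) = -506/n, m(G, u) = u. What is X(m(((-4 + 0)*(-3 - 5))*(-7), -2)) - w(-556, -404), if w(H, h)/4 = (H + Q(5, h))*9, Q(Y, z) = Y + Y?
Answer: 19909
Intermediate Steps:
Q(Y, z) = 2*Y
w(H, h) = 360 + 36*H (w(H, h) = 4*((H + 2*5)*9) = 4*((H + 10)*9) = 4*((10 + H)*9) = 4*(90 + 9*H) = 360 + 36*H)
X(m(((-4 + 0)*(-3 - 5))*(-7), -2)) - w(-556, -404) = -506/(-2) - (360 + 36*(-556)) = -506*(-1/2) - (360 - 20016) = 253 - 1*(-19656) = 253 + 19656 = 19909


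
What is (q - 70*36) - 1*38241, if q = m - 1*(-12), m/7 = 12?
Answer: -40665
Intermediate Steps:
m = 84 (m = 7*12 = 84)
q = 96 (q = 84 - 1*(-12) = 84 + 12 = 96)
(q - 70*36) - 1*38241 = (96 - 70*36) - 1*38241 = (96 - 2520) - 38241 = -2424 - 38241 = -40665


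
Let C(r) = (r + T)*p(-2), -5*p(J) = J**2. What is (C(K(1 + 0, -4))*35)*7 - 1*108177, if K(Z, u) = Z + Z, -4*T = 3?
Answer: -108422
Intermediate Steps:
T = -3/4 (T = -1/4*3 = -3/4 ≈ -0.75000)
K(Z, u) = 2*Z
p(J) = -J**2/5
C(r) = 3/5 - 4*r/5 (C(r) = (r - 3/4)*(-1/5*(-2)**2) = (-3/4 + r)*(-1/5*4) = (-3/4 + r)*(-4/5) = 3/5 - 4*r/5)
(C(K(1 + 0, -4))*35)*7 - 1*108177 = ((3/5 - 8*(1 + 0)/5)*35)*7 - 1*108177 = ((3/5 - 8/5)*35)*7 - 108177 = -1*35*7 - 108177 = -35*7 - 108177 = -245 - 108177 = -108422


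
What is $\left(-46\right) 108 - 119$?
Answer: $-5087$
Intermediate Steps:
$\left(-46\right) 108 - 119 = -4968 - 119 = -5087$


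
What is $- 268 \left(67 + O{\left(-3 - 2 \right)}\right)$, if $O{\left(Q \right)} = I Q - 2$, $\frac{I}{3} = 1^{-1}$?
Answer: $-13400$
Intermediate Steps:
$I = 3$ ($I = \frac{3}{1} = 3 \cdot 1 = 3$)
$O{\left(Q \right)} = -2 + 3 Q$ ($O{\left(Q \right)} = 3 Q - 2 = -2 + 3 Q$)
$- 268 \left(67 + O{\left(-3 - 2 \right)}\right) = - 268 \left(67 + \left(-2 + 3 \left(-3 - 2\right)\right)\right) = - 268 \left(67 + \left(-2 + 3 \left(-5\right)\right)\right) = - 268 \left(67 - 17\right) = \left(-268\right) 50 = -13400$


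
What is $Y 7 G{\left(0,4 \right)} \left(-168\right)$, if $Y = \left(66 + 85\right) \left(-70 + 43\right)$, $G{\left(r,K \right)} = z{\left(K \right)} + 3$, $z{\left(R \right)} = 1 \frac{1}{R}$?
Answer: $15582294$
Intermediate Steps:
$z{\left(R \right)} = \frac{1}{R}$
$G{\left(r,K \right)} = 3 + \frac{1}{K}$ ($G{\left(r,K \right)} = \frac{1}{K} + 3 = 3 + \frac{1}{K}$)
$Y = -4077$ ($Y = 151 \left(-27\right) = -4077$)
$Y 7 G{\left(0,4 \right)} \left(-168\right) = - 4077 \cdot 7 \left(3 + \frac{1}{4}\right) \left(-168\right) = - 4077 \cdot 7 \cdot \frac{13}{4} \left(-168\right) = \left(-4077\right) \frac{91}{4} \left(-168\right) = \left(- \frac{371007}{4}\right) \left(-168\right) = 15582294$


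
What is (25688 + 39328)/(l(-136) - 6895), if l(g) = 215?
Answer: -8127/835 ≈ -9.7329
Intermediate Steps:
(25688 + 39328)/(l(-136) - 6895) = (25688 + 39328)/(215 - 6895) = 65016/(-6680) = 65016*(-1/6680) = -8127/835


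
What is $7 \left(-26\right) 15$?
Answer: $-2730$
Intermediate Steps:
$7 \left(-26\right) 15 = \left(-182\right) 15 = -2730$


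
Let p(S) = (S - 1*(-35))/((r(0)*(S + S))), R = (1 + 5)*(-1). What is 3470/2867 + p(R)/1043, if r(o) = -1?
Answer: 43513663/35883372 ≈ 1.2126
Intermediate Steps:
R = -6 (R = 6*(-1) = -6)
p(S) = -(35 + S)/(2*S) (p(S) = (S - 1*(-35))/((-(S + S))) = (S + 35)/((-2*S)) = (35 + S)/((-2*S)) = (35 + S)*(-1/(2*S)) = -(35 + S)/(2*S))
3470/2867 + p(R)/1043 = 3470/2867 + ((1/2)*(-35 - 1*(-6))/(-6))/1043 = 3470*(1/2867) + ((1/2)*(-1/6)*(-35 + 6))*(1/1043) = 3470/2867 + ((1/2)*(-1/6)*(-29))*(1/1043) = 3470/2867 + (29/12)*(1/1043) = 3470/2867 + 29/12516 = 43513663/35883372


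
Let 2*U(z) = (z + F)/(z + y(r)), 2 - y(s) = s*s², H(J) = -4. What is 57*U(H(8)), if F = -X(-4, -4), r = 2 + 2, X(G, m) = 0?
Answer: 19/11 ≈ 1.7273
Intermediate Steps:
r = 4
F = 0 (F = -1*0 = 0)
y(s) = 2 - s³ (y(s) = 2 - s*s² = 2 - s³)
U(z) = z/(2*(-62 + z)) (U(z) = ((z + 0)/(z + (2 - 1*4³)))/2 = (z/(z + (2 - 1*64)))/2 = (z/(z + (2 - 64)))/2 = (z/(z - 62))/2 = (z/(-62 + z))/2 = z/(2*(-62 + z)))
57*U(H(8)) = 57*((½)*(-4)/(-62 - 4)) = 57*((½)*(-4)/(-66)) = 57*((½)*(-4)*(-1/66)) = 57*(1/33) = 19/11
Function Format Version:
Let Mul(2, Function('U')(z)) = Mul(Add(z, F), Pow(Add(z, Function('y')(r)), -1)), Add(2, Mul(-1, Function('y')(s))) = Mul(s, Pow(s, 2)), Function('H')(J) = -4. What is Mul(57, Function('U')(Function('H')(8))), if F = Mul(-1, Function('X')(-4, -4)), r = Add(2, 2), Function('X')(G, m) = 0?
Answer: Rational(19, 11) ≈ 1.7273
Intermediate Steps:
r = 4
F = 0 (F = Mul(-1, 0) = 0)
Function('y')(s) = Add(2, Mul(-1, Pow(s, 3))) (Function('y')(s) = Add(2, Mul(-1, Mul(s, Pow(s, 2)))) = Add(2, Mul(-1, Pow(s, 3))))
Function('U')(z) = Mul(Rational(1, 2), z, Pow(Add(-62, z), -1)) (Function('U')(z) = Mul(Rational(1, 2), Mul(Add(z, 0), Pow(Add(z, Add(2, Mul(-1, Pow(4, 3)))), -1))) = Mul(Rational(1, 2), Mul(z, Pow(Add(z, Add(2, Mul(-1, 64))), -1))) = Mul(Rational(1, 2), Mul(z, Pow(Add(z, Add(2, -64)), -1))) = Mul(Rational(1, 2), Mul(z, Pow(Add(z, -62), -1))) = Mul(Rational(1, 2), Mul(z, Pow(Add(-62, z), -1))) = Mul(Rational(1, 2), z, Pow(Add(-62, z), -1)))
Mul(57, Function('U')(Function('H')(8))) = Mul(57, Mul(Rational(1, 2), -4, Pow(Add(-62, -4), -1))) = Mul(57, Mul(Rational(1, 2), -4, Pow(-66, -1))) = Mul(57, Mul(Rational(1, 2), -4, Rational(-1, 66))) = Mul(57, Rational(1, 33)) = Rational(19, 11)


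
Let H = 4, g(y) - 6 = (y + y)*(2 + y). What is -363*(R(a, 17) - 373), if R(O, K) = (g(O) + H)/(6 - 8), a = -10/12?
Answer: 1642333/12 ≈ 1.3686e+5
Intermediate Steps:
a = -⅚ (a = -10*1/12 = -⅚ ≈ -0.83333)
g(y) = 6 + 2*y*(2 + y) (g(y) = 6 + (y + y)*(2 + y) = 6 + (2*y)*(2 + y) = 6 + 2*y*(2 + y))
R(O, K) = -5 - O² - 2*O (R(O, K) = ((6 + 2*O² + 4*O) + 4)/(6 - 8) = (10 + 2*O² + 4*O)/(-2) = (10 + 2*O² + 4*O)*(-½) = -5 - O² - 2*O)
-363*(R(a, 17) - 373) = -363*((-5 - (-⅚)² - 2*(-⅚)) - 373) = -363*((-5 - 1*25/36 + 5/3) - 373) = -363*((-5 - 25/36 + 5/3) - 373) = -363*(-145/36 - 373) = -363*(-13573/36) = 1642333/12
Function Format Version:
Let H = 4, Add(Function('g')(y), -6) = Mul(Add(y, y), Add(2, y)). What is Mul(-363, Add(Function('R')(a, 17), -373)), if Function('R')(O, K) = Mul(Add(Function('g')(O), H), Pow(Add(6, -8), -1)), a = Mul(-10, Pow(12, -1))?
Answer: Rational(1642333, 12) ≈ 1.3686e+5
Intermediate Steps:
a = Rational(-5, 6) (a = Mul(-10, Rational(1, 12)) = Rational(-5, 6) ≈ -0.83333)
Function('g')(y) = Add(6, Mul(2, y, Add(2, y))) (Function('g')(y) = Add(6, Mul(Add(y, y), Add(2, y))) = Add(6, Mul(Mul(2, y), Add(2, y))) = Add(6, Mul(2, y, Add(2, y))))
Function('R')(O, K) = Add(-5, Mul(-1, Pow(O, 2)), Mul(-2, O)) (Function('R')(O, K) = Mul(Add(Add(6, Mul(2, Pow(O, 2)), Mul(4, O)), 4), Pow(Add(6, -8), -1)) = Mul(Add(10, Mul(2, Pow(O, 2)), Mul(4, O)), Pow(-2, -1)) = Mul(Add(10, Mul(2, Pow(O, 2)), Mul(4, O)), Rational(-1, 2)) = Add(-5, Mul(-1, Pow(O, 2)), Mul(-2, O)))
Mul(-363, Add(Function('R')(a, 17), -373)) = Mul(-363, Add(Add(-5, Mul(-1, Pow(Rational(-5, 6), 2)), Mul(-2, Rational(-5, 6))), -373)) = Mul(-363, Add(Add(-5, Mul(-1, Rational(25, 36)), Rational(5, 3)), -373)) = Mul(-363, Add(Add(-5, Rational(-25, 36), Rational(5, 3)), -373)) = Mul(-363, Add(Rational(-145, 36), -373)) = Mul(-363, Rational(-13573, 36)) = Rational(1642333, 12)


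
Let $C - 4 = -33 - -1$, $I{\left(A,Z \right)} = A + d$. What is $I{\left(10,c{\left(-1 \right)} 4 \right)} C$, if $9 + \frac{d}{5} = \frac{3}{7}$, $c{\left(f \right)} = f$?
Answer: $920$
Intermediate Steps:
$d = - \frac{300}{7}$ ($d = -45 + 5 \cdot \frac{3}{7} = -45 + \frac{15}{7} = - \frac{300}{7} \approx -42.857$)
$I{\left(A,Z \right)} = - \frac{300}{7} + A$ ($I{\left(A,Z \right)} = A - \frac{300}{7} = - \frac{300}{7} + A$)
$C = -28$ ($C = 4 - 32 = -28$)
$I{\left(10,c{\left(-1 \right)} 4 \right)} C = \left(- \frac{300}{7} + 10\right) \left(-28\right) = \left(- \frac{230}{7}\right) \left(-28\right) = 920$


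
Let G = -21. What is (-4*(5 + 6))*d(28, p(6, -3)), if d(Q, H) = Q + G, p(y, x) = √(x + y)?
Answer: -308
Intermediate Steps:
d(Q, H) = -21 + Q (d(Q, H) = Q - 21 = -21 + Q)
(-4*(5 + 6))*d(28, p(6, -3)) = (-4*(5 + 6))*(-21 + 28) = -4*11*7 = -44*7 = -308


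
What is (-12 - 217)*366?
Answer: -83814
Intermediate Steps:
(-12 - 217)*366 = -229*366 = -83814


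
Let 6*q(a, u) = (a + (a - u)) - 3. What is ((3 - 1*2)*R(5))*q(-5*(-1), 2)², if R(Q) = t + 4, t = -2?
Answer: 25/18 ≈ 1.3889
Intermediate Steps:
R(Q) = 2 (R(Q) = -2 + 4 = 2)
q(a, u) = -½ - u/6 + a/3 (q(a, u) = ((a + (a - u)) - 3)/6 = ((-u + 2*a) - 3)/6 = (-3 - u + 2*a)/6 = -½ - u/6 + a/3)
((3 - 1*2)*R(5))*q(-5*(-1), 2)² = ((3 - 1*2)*2)*(-½ - ⅙*2 + (-5*(-1))/3)² = ((3 - 2)*2)*(-½ - ⅓ + (⅓)*5)² = (1*2)*(-½ - ⅓ + 5/3)² = 2*(⅚)² = 2*(25/36) = 25/18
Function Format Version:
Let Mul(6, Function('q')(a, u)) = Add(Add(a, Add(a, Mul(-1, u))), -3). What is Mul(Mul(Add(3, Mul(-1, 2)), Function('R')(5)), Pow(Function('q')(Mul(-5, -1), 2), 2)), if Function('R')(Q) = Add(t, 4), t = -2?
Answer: Rational(25, 18) ≈ 1.3889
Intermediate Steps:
Function('R')(Q) = 2 (Function('R')(Q) = Add(-2, 4) = 2)
Function('q')(a, u) = Add(Rational(-1, 2), Mul(Rational(-1, 6), u), Mul(Rational(1, 3), a)) (Function('q')(a, u) = Mul(Rational(1, 6), Add(Add(a, Add(a, Mul(-1, u))), -3)) = Mul(Rational(1, 6), Add(Add(Mul(-1, u), Mul(2, a)), -3)) = Mul(Rational(1, 6), Add(-3, Mul(-1, u), Mul(2, a))) = Add(Rational(-1, 2), Mul(Rational(-1, 6), u), Mul(Rational(1, 3), a)))
Mul(Mul(Add(3, Mul(-1, 2)), Function('R')(5)), Pow(Function('q')(Mul(-5, -1), 2), 2)) = Mul(Mul(Add(3, Mul(-1, 2)), 2), Pow(Add(Rational(-1, 2), Mul(Rational(-1, 6), 2), Mul(Rational(1, 3), Mul(-5, -1))), 2)) = Mul(Mul(Add(3, -2), 2), Pow(Add(Rational(-1, 2), Rational(-1, 3), Mul(Rational(1, 3), 5)), 2)) = Mul(Mul(1, 2), Pow(Add(Rational(-1, 2), Rational(-1, 3), Rational(5, 3)), 2)) = Mul(2, Pow(Rational(5, 6), 2)) = Mul(2, Rational(25, 36)) = Rational(25, 18)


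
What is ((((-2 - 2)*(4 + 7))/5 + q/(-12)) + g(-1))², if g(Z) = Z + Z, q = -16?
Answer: 20164/225 ≈ 89.618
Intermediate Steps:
g(Z) = 2*Z
((((-2 - 2)*(4 + 7))/5 + q/(-12)) + g(-1))² = ((((-2 - 2)*(4 + 7))/5 - 16/(-12)) + 2*(-1))² = ((-4*11*(⅕) - 16*(-1/12)) - 2)² = ((-44*⅕ + 4/3) - 2)² = ((-44/5 + 4/3) - 2)² = (-112/15 - 2)² = (-142/15)² = 20164/225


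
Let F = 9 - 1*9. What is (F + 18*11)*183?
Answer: 36234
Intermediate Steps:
F = 0 (F = 9 - 9 = 0)
(F + 18*11)*183 = (0 + 18*11)*183 = (0 + 198)*183 = 198*183 = 36234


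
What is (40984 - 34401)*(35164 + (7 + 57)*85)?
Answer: 267296132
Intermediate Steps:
(40984 - 34401)*(35164 + (7 + 57)*85) = 6583*(35164 + 64*85) = 6583*(35164 + 5440) = 6583*40604 = 267296132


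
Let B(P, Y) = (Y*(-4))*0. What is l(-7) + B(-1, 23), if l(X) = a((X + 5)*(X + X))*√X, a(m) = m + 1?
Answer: 29*I*√7 ≈ 76.727*I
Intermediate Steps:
B(P, Y) = 0 (B(P, Y) = -4*Y*0 = 0)
a(m) = 1 + m
l(X) = √X*(1 + 2*X*(5 + X)) (l(X) = (1 + (X + 5)*(X + X))*√X = (1 + (5 + X)*(2*X))*√X = (1 + 2*X*(5 + X))*√X = √X*(1 + 2*X*(5 + X)))
l(-7) + B(-1, 23) = √(-7)*(1 + 2*(-7)*(5 - 7)) + 0 = (I*√7)*(1 + 2*(-7)*(-2)) + 0 = (I*√7)*(1 + 28) + 0 = (I*√7)*29 + 0 = 29*I*√7 + 0 = 29*I*√7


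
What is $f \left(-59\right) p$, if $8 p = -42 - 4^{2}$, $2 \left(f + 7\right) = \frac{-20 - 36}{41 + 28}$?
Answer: $- \frac{874321}{276} \approx -3167.8$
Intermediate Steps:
$f = - \frac{511}{69}$ ($f = -7 + \frac{\left(-20 - 36\right) \frac{1}{41 + 28}}{2} = -7 + \frac{\left(-56\right) \frac{1}{69}}{2} = -7 + \frac{1}{2} \left(- \frac{56}{69}\right) = -7 - \frac{28}{69} = - \frac{511}{69} \approx -7.4058$)
$p = - \frac{29}{4}$ ($p = \frac{-42 - 4^{2}}{8} = \frac{-42 - 16}{8} = \frac{1}{8} \left(-58\right) = - \frac{29}{4} \approx -7.25$)
$f \left(-59\right) p = \left(- \frac{511}{69}\right) \left(-59\right) \left(- \frac{29}{4}\right) = \frac{30149}{69} \left(- \frac{29}{4}\right) = - \frac{874321}{276}$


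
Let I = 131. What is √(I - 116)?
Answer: √15 ≈ 3.8730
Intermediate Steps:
√(I - 116) = √(131 - 116) = √15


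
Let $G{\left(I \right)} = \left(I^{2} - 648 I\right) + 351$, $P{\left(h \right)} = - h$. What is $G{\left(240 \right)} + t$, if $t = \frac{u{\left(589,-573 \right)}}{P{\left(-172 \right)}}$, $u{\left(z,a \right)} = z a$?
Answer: $- \frac{17119365}{172} \approx -99531.0$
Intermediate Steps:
$u{\left(z,a \right)} = a z$
$G{\left(I \right)} = 351 + I^{2} - 648 I$
$t = - \frac{337497}{172}$ ($t = \frac{\left(-573\right) 589}{\left(-1\right) \left(-172\right)} = - \frac{337497}{172} \approx -1962.2$)
$G{\left(240 \right)} + t = \left(351 + 240^{2} - 155520\right) - \frac{337497}{172} = \left(351 + 57600 - 155520\right) - \frac{337497}{172} = -97569 - \frac{337497}{172} = - \frac{17119365}{172}$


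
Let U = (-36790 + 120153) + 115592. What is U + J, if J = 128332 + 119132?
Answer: 446419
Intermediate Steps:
U = 198955 (U = 83363 + 115592 = 198955)
J = 247464
U + J = 198955 + 247464 = 446419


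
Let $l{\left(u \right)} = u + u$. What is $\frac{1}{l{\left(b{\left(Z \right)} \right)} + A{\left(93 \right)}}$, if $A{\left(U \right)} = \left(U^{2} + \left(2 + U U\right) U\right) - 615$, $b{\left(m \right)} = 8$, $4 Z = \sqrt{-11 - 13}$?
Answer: $\frac{1}{812593} \approx 1.2306 \cdot 10^{-6}$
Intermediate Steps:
$Z = \frac{i \sqrt{6}}{2}$ ($Z = \frac{\sqrt{-11 - 13}}{4} = \frac{\sqrt{-24}}{4} = \frac{2 i \sqrt{6}}{4} = \frac{i \sqrt{6}}{2} \approx 1.2247 i$)
$l{\left(u \right)} = 2 u$
$A{\left(U \right)} = -615 + U^{2} + U \left(2 + U^{2}\right)$ ($A{\left(U \right)} = \left(U^{2} + \left(2 + U^{2}\right) U\right) - 615 = \left(U^{2} + U \left(2 + U^{2}\right)\right) - 615 = -615 + U^{2} + U \left(2 + U^{2}\right)$)
$\frac{1}{l{\left(b{\left(Z \right)} \right)} + A{\left(93 \right)}} = \frac{1}{2 \cdot 8 + \left(-615 + 93^{2} + 93^{3} + 2 \cdot 93\right)} = \frac{1}{16 + \left(-615 + 8649 + 804357 + 186\right)} = \frac{1}{16 + 812577} = \frac{1}{812593}$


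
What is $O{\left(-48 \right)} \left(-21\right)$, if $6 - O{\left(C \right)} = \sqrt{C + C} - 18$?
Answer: $-504 + 84 i \sqrt{6} \approx -504.0 + 205.76 i$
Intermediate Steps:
$O{\left(C \right)} = 24 - \sqrt{2} \sqrt{C}$ ($O{\left(C \right)} = 6 - \left(\sqrt{C + C} - 18\right) = 6 - \left(\sqrt{2 C} - 18\right) = 6 - \left(\sqrt{2} \sqrt{C} - 18\right) = 6 - \left(-18 + \sqrt{2} \sqrt{C}\right) = 24 - \sqrt{2} \sqrt{C}$)
$O{\left(-48 \right)} \left(-21\right) = \left(24 - \sqrt{2} \sqrt{-48}\right) \left(-21\right) = \left(24 - \sqrt{2} \cdot 4 i \sqrt{3}\right) \left(-21\right) = \left(24 - 4 i \sqrt{6}\right) \left(-21\right) = -504 + 84 i \sqrt{6}$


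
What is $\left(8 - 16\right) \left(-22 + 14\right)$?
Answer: $64$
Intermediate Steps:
$\left(8 - 16\right) \left(-22 + 14\right) = \left(-8\right) \left(-8\right) = 64$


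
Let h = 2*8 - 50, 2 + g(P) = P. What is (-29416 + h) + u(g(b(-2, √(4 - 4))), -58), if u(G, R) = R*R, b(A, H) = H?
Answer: -26086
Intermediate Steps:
g(P) = -2 + P
u(G, R) = R²
h = -34 (h = 16 - 50 = -34)
(-29416 + h) + u(g(b(-2, √(4 - 4))), -58) = (-29416 - 34) + (-58)² = -29450 + 3364 = -26086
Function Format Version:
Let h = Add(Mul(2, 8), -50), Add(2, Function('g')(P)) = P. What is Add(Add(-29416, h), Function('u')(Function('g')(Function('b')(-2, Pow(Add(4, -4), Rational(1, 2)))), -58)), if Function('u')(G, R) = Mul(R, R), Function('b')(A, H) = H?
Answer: -26086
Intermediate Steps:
Function('g')(P) = Add(-2, P)
Function('u')(G, R) = Pow(R, 2)
h = -34 (h = Add(16, -50) = -34)
Add(Add(-29416, h), Function('u')(Function('g')(Function('b')(-2, Pow(Add(4, -4), Rational(1, 2)))), -58)) = Add(Add(-29416, -34), Pow(-58, 2)) = Add(-29450, 3364) = -26086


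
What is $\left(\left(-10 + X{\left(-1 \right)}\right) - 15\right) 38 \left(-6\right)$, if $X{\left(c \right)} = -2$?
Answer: $6156$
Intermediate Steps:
$\left(\left(-10 + X{\left(-1 \right)}\right) - 15\right) 38 \left(-6\right) = \left(\left(-10 - 2\right) - 15\right) 38 \left(-6\right) = \left(-12 - 15\right) 38 \left(-6\right) = \left(-27\right) 38 \left(-6\right) = \left(-1026\right) \left(-6\right) = 6156$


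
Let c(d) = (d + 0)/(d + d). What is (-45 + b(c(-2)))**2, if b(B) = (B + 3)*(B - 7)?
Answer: 73441/16 ≈ 4590.1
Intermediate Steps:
c(d) = 1/2 (c(d) = d/((2*d)) = d*(1/(2*d)) = 1/2)
b(B) = (-7 + B)*(3 + B) (b(B) = (3 + B)*(-7 + B) = (-7 + B)*(3 + B))
(-45 + b(c(-2)))**2 = (-45 + (-21 + (1/2)**2 - 4*1/2))**2 = (-45 + (-21 + 1/4 - 2))**2 = (-45 - 91/4)**2 = (-271/4)**2 = 73441/16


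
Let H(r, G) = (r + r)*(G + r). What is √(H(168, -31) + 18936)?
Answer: 2*√16242 ≈ 254.89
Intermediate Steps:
H(r, G) = 2*r*(G + r) (H(r, G) = (2*r)*(G + r) = 2*r*(G + r))
√(H(168, -31) + 18936) = √(2*168*(-31 + 168) + 18936) = √(2*168*137 + 18936) = √(46032 + 18936) = √64968 = 2*√16242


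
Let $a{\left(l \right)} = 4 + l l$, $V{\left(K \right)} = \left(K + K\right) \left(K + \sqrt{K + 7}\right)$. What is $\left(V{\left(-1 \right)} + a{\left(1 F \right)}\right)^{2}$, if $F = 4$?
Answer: $508 - 88 \sqrt{6} \approx 292.44$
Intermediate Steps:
$V{\left(K \right)} = 2 K \left(K + \sqrt{7 + K}\right)$
$a{\left(l \right)} = 4 + l^{2}$
$\left(V{\left(-1 \right)} + a{\left(1 F \right)}\right)^{2} = \left(2 \left(-1\right) \left(-1 + \sqrt{7 - 1}\right) + \left(4 + \left(1 \cdot 4\right)^{2}\right)\right)^{2} = \left(2 \left(-1\right) \left(-1 + \sqrt{6}\right) + \left(4 + 4^{2}\right)\right)^{2} = \left(\left(2 - 2 \sqrt{6}\right) + \left(4 + 16\right)\right)^{2} = \left(\left(2 - 2 \sqrt{6}\right) + 20\right)^{2} = \left(22 - 2 \sqrt{6}\right)^{2}$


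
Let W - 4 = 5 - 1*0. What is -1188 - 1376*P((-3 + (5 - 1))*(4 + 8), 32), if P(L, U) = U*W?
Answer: -397476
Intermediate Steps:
W = 9 (W = 4 + (5 - 1*0) = 4 + (5 + 0) = 4 + 5 = 9)
P(L, U) = 9*U (P(L, U) = U*9 = 9*U)
-1188 - 1376*P((-3 + (5 - 1))*(4 + 8), 32) = -1188 - 12384*32 = -1188 - 1376*288 = -1188 - 396288 = -397476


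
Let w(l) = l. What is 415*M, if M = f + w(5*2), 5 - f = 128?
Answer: -46895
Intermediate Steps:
f = -123 (f = 5 - 1*128 = 5 - 128 = -123)
M = -113 (M = -123 + 5*2 = -123 + 10 = -113)
415*M = 415*(-113) = -46895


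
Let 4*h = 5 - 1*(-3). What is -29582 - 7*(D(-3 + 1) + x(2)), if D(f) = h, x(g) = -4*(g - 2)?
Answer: -29596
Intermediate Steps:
x(g) = 8 - 4*g (x(g) = -4*(-2 + g) = 8 - 4*g)
h = 2 (h = (5 - 1*(-3))/4 = (5 + 3)/4 = (¼)*8 = 2)
D(f) = 2
-29582 - 7*(D(-3 + 1) + x(2)) = -29582 - 7*(2 + (8 - 4*2)) = -29582 - 7*(2 + (8 - 8)) = -29582 - 7*(2 + 0) = -29582 - 7*2 = -29582 - 1*14 = -29582 - 14 = -29596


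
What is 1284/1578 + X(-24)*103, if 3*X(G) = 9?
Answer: 81481/263 ≈ 309.81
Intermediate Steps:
X(G) = 3 (X(G) = (⅓)*9 = 3)
1284/1578 + X(-24)*103 = 1284/1578 + 3*103 = 1284*(1/1578) + 309 = 214/263 + 309 = 81481/263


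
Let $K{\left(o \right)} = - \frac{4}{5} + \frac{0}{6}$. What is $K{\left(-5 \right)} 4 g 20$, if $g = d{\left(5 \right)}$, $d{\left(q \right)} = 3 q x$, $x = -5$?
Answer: $4800$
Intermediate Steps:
$d{\left(q \right)} = - 15 q$ ($d{\left(q \right)} = 3 q \left(-5\right) = - 15 q$)
$K{\left(o \right)} = - \frac{4}{5}$ ($K{\left(o \right)} = \left(-4\right) \frac{1}{5} + 0 \cdot \frac{1}{6} = - \frac{4}{5} + 0 = - \frac{4}{5}$)
$g = -75$ ($g = \left(-15\right) 5 = -75$)
$K{\left(-5 \right)} 4 g 20 = \left(- \frac{4}{5}\right) 4 \left(\left(-75\right) 20\right) = \left(- \frac{16}{5}\right) \left(-1500\right) = 4800$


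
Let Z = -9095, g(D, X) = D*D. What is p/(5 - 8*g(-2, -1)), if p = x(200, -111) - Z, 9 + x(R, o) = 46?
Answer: -3044/9 ≈ -338.22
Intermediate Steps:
g(D, X) = D**2
x(R, o) = 37 (x(R, o) = -9 + 46 = 37)
p = 9132 (p = 37 - 1*(-9095) = 37 + 9095 = 9132)
p/(5 - 8*g(-2, -1)) = 9132/(5 - 8*(-2)**2) = 9132/(5 - 8*4) = 9132/(5 - 32) = 9132/(-27) = 9132*(-1/27) = -3044/9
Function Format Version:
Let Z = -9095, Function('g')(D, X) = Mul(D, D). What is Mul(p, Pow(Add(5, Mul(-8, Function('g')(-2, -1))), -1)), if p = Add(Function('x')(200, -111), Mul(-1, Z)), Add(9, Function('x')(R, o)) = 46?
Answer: Rational(-3044, 9) ≈ -338.22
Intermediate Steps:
Function('g')(D, X) = Pow(D, 2)
Function('x')(R, o) = 37 (Function('x')(R, o) = Add(-9, 46) = 37)
p = 9132 (p = Add(37, Mul(-1, -9095)) = Add(37, 9095) = 9132)
Mul(p, Pow(Add(5, Mul(-8, Function('g')(-2, -1))), -1)) = Mul(9132, Pow(Add(5, Mul(-8, Pow(-2, 2))), -1)) = Mul(9132, Pow(Add(5, Mul(-8, 4)), -1)) = Mul(9132, Pow(Add(5, -32), -1)) = Mul(9132, Pow(-27, -1)) = Mul(9132, Rational(-1, 27)) = Rational(-3044, 9)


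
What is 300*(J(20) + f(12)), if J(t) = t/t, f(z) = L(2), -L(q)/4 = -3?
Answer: 3900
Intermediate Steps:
L(q) = 12 (L(q) = -4*(-3) = 12)
f(z) = 12
J(t) = 1
300*(J(20) + f(12)) = 300*(1 + 12) = 300*13 = 3900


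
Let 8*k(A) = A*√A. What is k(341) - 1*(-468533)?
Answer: 468533 + 341*√341/8 ≈ 4.6932e+5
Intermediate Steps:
k(A) = A^(3/2)/8 (k(A) = (A*√A)/8 = A^(3/2)/8)
k(341) - 1*(-468533) = 341^(3/2)/8 - 1*(-468533) = (341*√341)/8 + 468533 = 341*√341/8 + 468533 = 468533 + 341*√341/8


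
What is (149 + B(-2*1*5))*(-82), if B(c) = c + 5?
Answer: -11808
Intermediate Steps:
B(c) = 5 + c
(149 + B(-2*1*5))*(-82) = (149 + (5 - 2*1*5))*(-82) = (149 + (5 - 2*5))*(-82) = (149 + (5 - 10))*(-82) = (149 - 5)*(-82) = 144*(-82) = -11808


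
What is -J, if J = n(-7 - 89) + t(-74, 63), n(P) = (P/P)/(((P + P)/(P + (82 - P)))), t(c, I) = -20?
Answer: 1961/96 ≈ 20.427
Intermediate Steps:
n(P) = 41/P (n(P) = 1/((2*P)/82) = 1/((2*P)*(1/82)) = 1/(P/41) = 1*(41/P) = 41/P)
J = -1961/96 (J = 41/(-7 - 89) - 20 = 41/(-96) - 20 = 41*(-1/96) - 20 = -41/96 - 20 = -1961/96 ≈ -20.427)
-J = -1*(-1961/96) = 1961/96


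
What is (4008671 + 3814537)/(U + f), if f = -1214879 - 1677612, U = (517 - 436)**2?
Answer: -3911604/1442965 ≈ -2.7108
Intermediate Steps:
U = 6561 (U = 81**2 = 6561)
f = -2892491
(4008671 + 3814537)/(U + f) = (4008671 + 3814537)/(6561 - 2892491) = 7823208/(-2885930) = 7823208*(-1/2885930) = -3911604/1442965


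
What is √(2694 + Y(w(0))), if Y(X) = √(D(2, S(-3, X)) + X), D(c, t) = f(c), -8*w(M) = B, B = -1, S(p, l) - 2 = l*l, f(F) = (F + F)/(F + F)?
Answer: √(10776 + 3*√2)/2 ≈ 51.914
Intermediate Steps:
f(F) = 1 (f(F) = (2*F)/((2*F)) = (2*F)*(1/(2*F)) = 1)
S(p, l) = 2 + l² (S(p, l) = 2 + l*l = 2 + l²)
w(M) = ⅛ (w(M) = -⅛*(-1) = ⅛)
D(c, t) = 1
Y(X) = √(1 + X)
√(2694 + Y(w(0))) = √(2694 + √(1 + ⅛)) = √(2694 + √(9/8)) = √(2694 + 3*√2/4)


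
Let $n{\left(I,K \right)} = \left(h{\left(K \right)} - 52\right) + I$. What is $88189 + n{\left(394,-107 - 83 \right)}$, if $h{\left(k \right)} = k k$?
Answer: $124631$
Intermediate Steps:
$h{\left(k \right)} = k^{2}$
$n{\left(I,K \right)} = -52 + I + K^{2}$ ($n{\left(I,K \right)} = \left(K^{2} - 52\right) + I = \left(-52 + K^{2}\right) + I = -52 + I + K^{2}$)
$88189 + n{\left(394,-107 - 83 \right)} = 88189 + \left(-52 + 394 + \left(-107 - 83\right)^{2}\right) = 88189 + \left(-52 + 394 + \left(-190\right)^{2}\right) = 88189 + \left(-52 + 394 + 36100\right) = 88189 + 36442 = 124631$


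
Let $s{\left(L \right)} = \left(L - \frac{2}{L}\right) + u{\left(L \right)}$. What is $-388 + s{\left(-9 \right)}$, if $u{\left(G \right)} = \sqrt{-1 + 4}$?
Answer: $- \frac{3571}{9} + \sqrt{3} \approx -395.05$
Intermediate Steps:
$u{\left(G \right)} = \sqrt{3}$
$s{\left(L \right)} = L + \sqrt{3} - \frac{2}{L}$ ($s{\left(L \right)} = \left(L - \frac{2}{L}\right) + \sqrt{3} = L + \sqrt{3} - \frac{2}{L}$)
$-388 + s{\left(-9 \right)} = -388 - \left(9 - \frac{2}{9} - \sqrt{3}\right) = -388 - \left(\frac{79}{9} - \sqrt{3}\right) = - \frac{3571}{9} + \sqrt{3}$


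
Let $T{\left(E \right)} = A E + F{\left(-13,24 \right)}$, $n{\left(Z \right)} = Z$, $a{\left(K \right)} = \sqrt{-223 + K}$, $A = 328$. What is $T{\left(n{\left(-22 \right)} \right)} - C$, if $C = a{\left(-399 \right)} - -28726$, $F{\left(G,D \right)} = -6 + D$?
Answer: $-35924 - i \sqrt{622} \approx -35924.0 - 24.94 i$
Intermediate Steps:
$T{\left(E \right)} = 18 + 328 E$ ($T{\left(E \right)} = 328 E + \left(-6 + 24\right) = 328 E + 18 = 18 + 328 E$)
$C = 28726 + i \sqrt{622}$ ($C = \sqrt{-223 - 399} - -28726 = \sqrt{-622} + 28726 = i \sqrt{622} + 28726 = 28726 + i \sqrt{622} \approx 28726.0 + 24.94 i$)
$T{\left(n{\left(-22 \right)} \right)} - C = \left(18 + 328 \left(-22\right)\right) - \left(28726 + i \sqrt{622}\right) = \left(18 - 7216\right) - \left(28726 + i \sqrt{622}\right) = -7198 - \left(28726 + i \sqrt{622}\right) = -35924 - i \sqrt{622}$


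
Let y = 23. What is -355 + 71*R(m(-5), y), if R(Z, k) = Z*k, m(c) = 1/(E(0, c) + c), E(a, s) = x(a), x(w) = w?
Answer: -3408/5 ≈ -681.60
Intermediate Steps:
E(a, s) = a
m(c) = 1/c (m(c) = 1/(0 + c) = 1/c)
-355 + 71*R(m(-5), y) = -355 + 71*(23/(-5)) = -355 + 71*(-⅕*23) = -355 + 71*(-23/5) = -355 - 1633/5 = -3408/5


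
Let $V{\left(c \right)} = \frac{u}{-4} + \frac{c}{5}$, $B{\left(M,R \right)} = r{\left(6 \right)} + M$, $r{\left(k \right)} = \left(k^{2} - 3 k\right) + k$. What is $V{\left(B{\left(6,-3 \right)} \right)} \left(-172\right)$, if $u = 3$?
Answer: $-903$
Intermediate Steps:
$r{\left(k \right)} = k^{2} - 2 k$
$B{\left(M,R \right)} = 24 + M$ ($B{\left(M,R \right)} = 6 \left(-2 + 6\right) + M = 6 \cdot 4 + M = 24 + M$)
$V{\left(c \right)} = - \frac{3}{4} + \frac{c}{5}$ ($V{\left(c \right)} = \frac{3}{-4} + \frac{c}{5} = 3 \left(- \frac{1}{4}\right) + c \frac{1}{5} = - \frac{3}{4} + \frac{c}{5}$)
$V{\left(B{\left(6,-3 \right)} \right)} \left(-172\right) = \left(- \frac{3}{4} + \frac{24 + 6}{5}\right) \left(-172\right) = \left(- \frac{3}{4} + \frac{1}{5} \cdot 30\right) \left(-172\right) = \left(- \frac{3}{4} + 6\right) \left(-172\right) = \frac{21}{4} \left(-172\right) = -903$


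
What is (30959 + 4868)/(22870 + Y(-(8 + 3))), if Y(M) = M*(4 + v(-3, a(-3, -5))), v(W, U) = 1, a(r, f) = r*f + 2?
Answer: 35827/22815 ≈ 1.5703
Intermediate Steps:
a(r, f) = 2 + f*r (a(r, f) = f*r + 2 = 2 + f*r)
Y(M) = 5*M (Y(M) = M*(4 + 1) = M*5 = 5*M)
(30959 + 4868)/(22870 + Y(-(8 + 3))) = (30959 + 4868)/(22870 + 5*(-(8 + 3))) = 35827/(22870 + 5*(-1*11)) = 35827/(22870 + 5*(-11)) = 35827/(22870 - 55) = 35827/22815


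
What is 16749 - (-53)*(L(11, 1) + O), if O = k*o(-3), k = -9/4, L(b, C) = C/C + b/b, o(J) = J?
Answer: 68851/4 ≈ 17213.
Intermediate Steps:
L(b, C) = 2 (L(b, C) = 1 + 1 = 2)
k = -9/4 (k = -9*¼ = -9/4 ≈ -2.2500)
O = 27/4 (O = -9/4*(-3) = 27/4 ≈ 6.7500)
16749 - (-53)*(L(11, 1) + O) = 16749 - (-53)*(2 + 27/4) = 16749 - (-53)*35/4 = 16749 - 1*(-1855/4) = 16749 + 1855/4 = 68851/4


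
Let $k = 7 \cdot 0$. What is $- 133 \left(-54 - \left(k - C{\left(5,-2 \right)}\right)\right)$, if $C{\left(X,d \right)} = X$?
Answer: $6517$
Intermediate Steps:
$k = 0$
$- 133 \left(-54 - \left(k - C{\left(5,-2 \right)}\right)\right) = - 133 \left(-54 + \left(5 - 0\right)\right) = - 133 \left(-54 + \left(5 + 0\right)\right) = - 133 \left(-54 + 5\right) = \left(-133\right) \left(-49\right) = 6517$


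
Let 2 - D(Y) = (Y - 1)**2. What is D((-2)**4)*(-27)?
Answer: 6021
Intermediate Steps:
D(Y) = 2 - (-1 + Y)**2 (D(Y) = 2 - (Y - 1)**2 = 2 - (-1 + Y)**2)
D((-2)**4)*(-27) = (2 - (-1 + (-2)**4)**2)*(-27) = (2 - (-1 + 16)**2)*(-27) = (2 - 1*15**2)*(-27) = (2 - 1*225)*(-27) = (2 - 225)*(-27) = -223*(-27) = 6021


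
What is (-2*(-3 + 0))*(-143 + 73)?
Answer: -420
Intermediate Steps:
(-2*(-3 + 0))*(-143 + 73) = -2*(-3)*(-70) = 6*(-70) = -420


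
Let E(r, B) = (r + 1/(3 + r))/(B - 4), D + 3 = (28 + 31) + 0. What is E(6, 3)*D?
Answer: -3080/9 ≈ -342.22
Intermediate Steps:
D = 56 (D = -3 + ((28 + 31) + 0) = -3 + (59 + 0) = -3 + 59 = 56)
E(r, B) = (r + 1/(3 + r))/(-4 + B)
E(6, 3)*D = ((1 + 6**2 + 3*6)/(-12 - 4*6 + 3*3 + 3*6))*56 = ((1 + 36 + 18)/(-12 - 24 + 9 + 18))*56 = (55/(-9))*56 = -1/9*55*56 = -55/9*56 = -3080/9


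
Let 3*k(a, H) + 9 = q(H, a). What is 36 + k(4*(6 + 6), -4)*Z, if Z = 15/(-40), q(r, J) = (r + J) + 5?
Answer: 31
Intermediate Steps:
q(r, J) = 5 + J + r (q(r, J) = (J + r) + 5 = 5 + J + r)
k(a, H) = -4/3 + H/3 + a/3 (k(a, H) = -3 + (5 + a + H)/3 = -3 + (5 + H + a)/3 = -3 + (5/3 + H/3 + a/3) = -4/3 + H/3 + a/3)
Z = -3/8 (Z = 15*(-1/40) = -3/8 ≈ -0.37500)
36 + k(4*(6 + 6), -4)*Z = 36 + (-4/3 + (⅓)*(-4) + (4*(6 + 6))/3)*(-3/8) = 36 + (-4/3 - 4/3 + (4*12)/3)*(-3/8) = 36 + (-4/3 - 4/3 + (⅓)*48)*(-3/8) = 36 + (-4/3 - 4/3 + 16)*(-3/8) = 36 + (40/3)*(-3/8) = 36 - 5 = 31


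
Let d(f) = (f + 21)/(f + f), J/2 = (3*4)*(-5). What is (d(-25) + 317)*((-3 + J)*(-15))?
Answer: 2925063/5 ≈ 5.8501e+5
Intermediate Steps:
J = -120 (J = 2*((3*4)*(-5)) = 2*(12*(-5)) = 2*(-60) = -120)
d(f) = (21 + f)/(2*f) (d(f) = (21 + f)/((2*f)) = (21 + f)*(1/(2*f)) = (21 + f)/(2*f))
(d(-25) + 317)*((-3 + J)*(-15)) = ((1/2)*(21 - 25)/(-25) + 317)*((-3 - 120)*(-15)) = ((1/2)*(-1/25)*(-4) + 317)*(-123*(-15)) = (2/25 + 317)*1845 = (7927/25)*1845 = 2925063/5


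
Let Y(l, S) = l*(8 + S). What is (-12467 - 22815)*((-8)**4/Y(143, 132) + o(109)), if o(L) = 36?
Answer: -491787656/385 ≈ -1.2774e+6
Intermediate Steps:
(-12467 - 22815)*((-8)**4/Y(143, 132) + o(109)) = (-12467 - 22815)*((-8)**4/((143*(8 + 132))) + 36) = -35282*(4096/((143*140)) + 36) = -35282*(4096/20020 + 36) = -35282*(4096*(1/20020) + 36) = -35282*(1024/5005 + 36) = -35282*181204/5005 = -491787656/385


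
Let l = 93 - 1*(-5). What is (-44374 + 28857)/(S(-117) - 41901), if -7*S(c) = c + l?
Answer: 108619/293288 ≈ 0.37035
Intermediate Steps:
l = 98 (l = 93 + 5 = 98)
S(c) = -14 - c/7 (S(c) = -(c + 98)/7 = -(98 + c)/7 = -14 - c/7)
(-44374 + 28857)/(S(-117) - 41901) = (-44374 + 28857)/((-14 - ⅐*(-117)) - 41901) = -15517/((-14 + 117/7) - 41901) = -15517/(19/7 - 41901) = -15517/(-293288/7) = -15517*(-7/293288) = 108619/293288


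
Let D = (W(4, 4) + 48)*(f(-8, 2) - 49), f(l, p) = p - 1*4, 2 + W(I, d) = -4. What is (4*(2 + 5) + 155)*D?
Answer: -391986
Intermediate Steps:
W(I, d) = -6 (W(I, d) = -2 - 4 = -6)
f(l, p) = -4 + p (f(l, p) = p - 4 = -4 + p)
D = -2142 (D = (-6 + 48)*((-4 + 2) - 49) = 42*(-2 - 49) = 42*(-51) = -2142)
(4*(2 + 5) + 155)*D = (4*(2 + 5) + 155)*(-2142) = (4*7 + 155)*(-2142) = (28 + 155)*(-2142) = 183*(-2142) = -391986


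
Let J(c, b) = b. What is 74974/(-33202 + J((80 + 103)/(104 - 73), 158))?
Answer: -37487/16522 ≈ -2.2689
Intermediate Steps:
74974/(-33202 + J((80 + 103)/(104 - 73), 158)) = 74974/(-33202 + 158) = 74974/(-33044) = 74974*(-1/33044) = -37487/16522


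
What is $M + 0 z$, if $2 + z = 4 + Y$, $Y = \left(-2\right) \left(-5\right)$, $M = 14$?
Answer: $14$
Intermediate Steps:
$Y = 10$
$z = 12$ ($z = -2 + \left(4 + 10\right) = -2 + 14 = 12$)
$M + 0 z = 14 + 0 \cdot 12 = 14 + 0 = 14$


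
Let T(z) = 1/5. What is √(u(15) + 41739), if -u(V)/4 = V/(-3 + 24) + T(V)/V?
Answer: √460140387/105 ≈ 204.29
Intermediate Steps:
T(z) = ⅕
u(V) = -4/(5*V) - 4*V/21 (u(V) = -4*(V/(-3 + 24) + 1/(5*V)) = -4*(V/21 + 1/(5*V)) = -4*(1/(5*V) + V/21) = -4/(5*V) - 4*V/21)
√(u(15) + 41739) = √((4/105)*(-21 - 5*15²)/15 + 41739) = √((4/105)*(1/15)*(-21 - 5*225) + 41739) = √((4/105)*(1/15)*(-21 - 1125) + 41739) = √((4/105)*(1/15)*(-1146) + 41739) = √(-1528/525 + 41739) = √(21911447/525) = √460140387/105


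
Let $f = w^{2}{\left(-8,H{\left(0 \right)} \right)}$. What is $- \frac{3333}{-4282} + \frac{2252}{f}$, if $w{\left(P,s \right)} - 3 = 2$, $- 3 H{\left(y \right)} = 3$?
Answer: $\frac{9726389}{107050} \approx 90.858$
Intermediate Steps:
$H{\left(y \right)} = -1$ ($H{\left(y \right)} = \left(- \frac{1}{3}\right) 3 = -1$)
$w{\left(P,s \right)} = 5$ ($w{\left(P,s \right)} = 3 + 2 = 5$)
$f = 25$ ($f = 5^{2} = 25$)
$- \frac{3333}{-4282} + \frac{2252}{f} = - \frac{3333}{-4282} + \frac{2252}{25} = \left(-3333\right) \left(- \frac{1}{4282}\right) + 2252 \cdot \frac{1}{25} = \frac{3333}{4282} + \frac{2252}{25} = \frac{9726389}{107050}$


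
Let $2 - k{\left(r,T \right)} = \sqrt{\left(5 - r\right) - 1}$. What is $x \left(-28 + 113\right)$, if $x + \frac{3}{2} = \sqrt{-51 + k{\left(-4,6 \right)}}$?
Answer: $- \frac{255}{2} + 85 i \sqrt{49 + 2 \sqrt{2}} \approx -127.5 + 611.93 i$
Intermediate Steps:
$k{\left(r,T \right)} = 2 - \sqrt{4 - r}$ ($k{\left(r,T \right)} = 2 - \sqrt{\left(5 - r\right) - 1} = 2 - \sqrt{4 - r}$)
$x = - \frac{3}{2} + \sqrt{-49 - 2 \sqrt{2}}$ ($x = - \frac{3}{2} + \sqrt{-51 + \left(2 - \sqrt{4 - -4}\right)} = - \frac{3}{2} + \sqrt{-51 + \left(2 - \sqrt{4 + 4}\right)} = - \frac{3}{2} + \sqrt{-51 + \left(2 - \sqrt{8}\right)} = - \frac{3}{2} + \sqrt{-51 + \left(2 - 2 \sqrt{2}\right)} = - \frac{3}{2} + \sqrt{-49 - 2 \sqrt{2}} \approx -1.5 + 7.1992 i$)
$x \left(-28 + 113\right) = \left(- \frac{3}{2} + i \sqrt{49 + 2 \sqrt{2}}\right) \left(-28 + 113\right) = \left(- \frac{3}{2} + i \sqrt{49 + 2 \sqrt{2}}\right) 85 = - \frac{255}{2} + 85 i \sqrt{49 + 2 \sqrt{2}}$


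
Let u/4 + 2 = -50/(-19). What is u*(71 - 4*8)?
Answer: 1872/19 ≈ 98.526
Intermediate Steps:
u = 48/19 (u = -8 + 4*(-50/(-19)) = -8 + 4*(-50*(-1/19)) = -8 + 4*(50/19) = -8 + 200/19 = 48/19 ≈ 2.5263)
u*(71 - 4*8) = 48*(71 - 4*8)/19 = 48*(71 - 32)/19 = (48/19)*39 = 1872/19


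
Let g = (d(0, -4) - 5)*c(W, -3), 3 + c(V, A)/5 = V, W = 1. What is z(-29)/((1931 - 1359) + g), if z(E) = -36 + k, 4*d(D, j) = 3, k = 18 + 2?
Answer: -32/1229 ≈ -0.026037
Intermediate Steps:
c(V, A) = -15 + 5*V
k = 20
d(D, j) = ¾ (d(D, j) = (¼)*3 = ¾)
z(E) = -16 (z(E) = -36 + 20 = -16)
g = 85/2 (g = (¾ - 5)*(-15 + 5*1) = -17*(-15 + 5)/4 = -17/4*(-10) = 85/2 ≈ 42.500)
z(-29)/((1931 - 1359) + g) = -16/((1931 - 1359) + 85/2) = -16/(572 + 85/2) = -16/1229/2 = -16*2/1229 = -32/1229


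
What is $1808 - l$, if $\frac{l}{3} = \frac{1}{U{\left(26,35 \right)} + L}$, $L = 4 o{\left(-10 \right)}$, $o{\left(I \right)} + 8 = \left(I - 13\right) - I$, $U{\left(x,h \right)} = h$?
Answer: $\frac{88595}{49} \approx 1808.1$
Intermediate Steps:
$o{\left(I \right)} = -21$ ($o{\left(I \right)} = -8 + \left(\left(I - 13\right) - I\right) = -8 + \left(\left(-13 + I\right) - I\right) = -8 - 13 = -21$)
$L = -84$ ($L = 4 \left(-21\right) = -84$)
$l = - \frac{3}{49}$ ($l = \frac{3}{35 - 84} = \frac{3}{-49} = 3 \left(- \frac{1}{49}\right) = - \frac{3}{49} \approx -0.061224$)
$1808 - l = 1808 - - \frac{3}{49} = 1808 + \frac{3}{49} = \frac{88595}{49}$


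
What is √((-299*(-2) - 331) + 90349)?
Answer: 2*√22654 ≈ 301.02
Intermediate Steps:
√((-299*(-2) - 331) + 90349) = √((598 - 331) + 90349) = √(267 + 90349) = √90616 = 2*√22654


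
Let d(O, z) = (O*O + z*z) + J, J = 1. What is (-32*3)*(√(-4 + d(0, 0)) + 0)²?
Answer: 288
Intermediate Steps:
d(O, z) = 1 + O² + z² (d(O, z) = (O*O + z*z) + 1 = (O² + z²) + 1 = 1 + O² + z²)
(-32*3)*(√(-4 + d(0, 0)) + 0)² = (-32*3)*(√(-4 + (1 + 0² + 0²)) + 0)² = -96*(√(-4 + (1 + 0 + 0)) + 0)² = -96*(√(-4 + 1) + 0)² = -96*(√(-3) + 0)² = -96*(I*√3 + 0)² = -96*(I*√3)² = -96*(-3) = 288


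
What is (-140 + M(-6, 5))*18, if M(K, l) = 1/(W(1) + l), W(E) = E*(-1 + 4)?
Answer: -10071/4 ≈ -2517.8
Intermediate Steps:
W(E) = 3*E (W(E) = E*3 = 3*E)
M(K, l) = 1/(3 + l) (M(K, l) = 1/(3*1 + l) = 1/(3 + l))
(-140 + M(-6, 5))*18 = (-140 + 1/(3 + 5))*18 = (-140 + 1/8)*18 = -1119/8*18 = -10071/4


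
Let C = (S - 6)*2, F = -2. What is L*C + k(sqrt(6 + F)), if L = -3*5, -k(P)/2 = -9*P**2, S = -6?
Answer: 432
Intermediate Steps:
k(P) = 18*P**2 (k(P) = -(-18)*P**2 = 18*P**2)
C = -24 (C = (-6 - 6)*2 = -12*2 = -24)
L = -15
L*C + k(sqrt(6 + F)) = -15*(-24) + 18*(sqrt(6 - 2))**2 = 360 + 18*(sqrt(4))**2 = 360 + 18*2**2 = 360 + 18*4 = 360 + 72 = 432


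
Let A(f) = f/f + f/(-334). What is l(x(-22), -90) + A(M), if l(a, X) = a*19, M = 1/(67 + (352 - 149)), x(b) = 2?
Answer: 3517019/90180 ≈ 39.000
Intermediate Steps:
M = 1/270 (M = 1/(67 + 203) = 1/270 ≈ 0.0037037)
A(f) = 1 - f/334 (A(f) = 1 + f*(-1/334) = 1 - f/334)
l(a, X) = 19*a
l(x(-22), -90) + A(M) = 19*2 + (1 - 1/334*1/270) = 38 + (1 - 1/90180) = 38 + 90179/90180 = 3517019/90180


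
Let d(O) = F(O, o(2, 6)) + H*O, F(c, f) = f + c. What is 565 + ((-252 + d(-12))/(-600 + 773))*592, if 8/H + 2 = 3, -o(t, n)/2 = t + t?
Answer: -120111/173 ≈ -694.28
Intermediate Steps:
o(t, n) = -4*t (o(t, n) = -2*(t + t) = -4*t)
F(c, f) = c + f
H = 8 (H = 8/(-2 + 3) = 8/1 = 8*1 = 8)
d(O) = -8 + 9*O (d(O) = (O - 4*2) + 8*O = (O - 8) + 8*O = (-8 + O) + 8*O = -8 + 9*O)
565 + ((-252 + d(-12))/(-600 + 773))*592 = 565 + ((-252 + (-8 + 9*(-12)))/(-600 + 773))*592 = 565 + ((-252 + (-8 - 108))/173)*592 = 565 + ((-252 - 116)*(1/173))*592 = 565 - 368*1/173*592 = 565 - 368/173*592 = 565 - 217856/173 = -120111/173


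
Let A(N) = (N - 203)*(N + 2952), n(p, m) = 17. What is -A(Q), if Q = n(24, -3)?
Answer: 552234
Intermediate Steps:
Q = 17
A(N) = (-203 + N)*(2952 + N)
-A(Q) = -(-599256 + 17² + 2749*17) = -(-599256 + 289 + 46733) = -1*(-552234) = 552234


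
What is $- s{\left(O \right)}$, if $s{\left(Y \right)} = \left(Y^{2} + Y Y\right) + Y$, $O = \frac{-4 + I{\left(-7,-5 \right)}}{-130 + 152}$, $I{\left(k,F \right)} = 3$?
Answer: $\frac{5}{121} \approx 0.041322$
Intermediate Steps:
$O = - \frac{1}{22}$ ($O = \frac{-4 + 3}{-130 + 152} = - \frac{1}{22} \approx -0.045455$)
$s{\left(Y \right)} = Y + 2 Y^{2}$ ($s{\left(Y \right)} = \left(Y^{2} + Y^{2}\right) + Y = 2 Y^{2} + Y = Y + 2 Y^{2}$)
$- s{\left(O \right)} = - \frac{\left(-1\right) \left(1 + 2 \left(- \frac{1}{22}\right)\right)}{22} = - \frac{\left(-1\right) \left(1 - \frac{1}{11}\right)}{22} = - \frac{\left(-1\right) 10}{22 \cdot 11} = \left(-1\right) \left(- \frac{5}{121}\right) = \frac{5}{121}$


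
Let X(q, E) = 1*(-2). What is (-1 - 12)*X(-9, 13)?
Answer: 26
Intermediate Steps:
X(q, E) = -2
(-1 - 12)*X(-9, 13) = (-1 - 12)*(-2) = -13*(-2) = 26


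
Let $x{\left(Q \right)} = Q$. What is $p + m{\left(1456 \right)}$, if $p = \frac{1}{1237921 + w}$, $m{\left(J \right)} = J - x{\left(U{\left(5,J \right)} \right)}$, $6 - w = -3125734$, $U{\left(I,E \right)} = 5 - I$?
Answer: $\frac{6353490417}{4363661} \approx 1456.0$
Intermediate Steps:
$w = 3125740$ ($w = 6 - -3125734 = 6 + 3125734 = 3125740$)
$m{\left(J \right)} = J$ ($m{\left(J \right)} = J - \left(5 - 5\right) = J - 0 = J + 0 = J$)
$p = \frac{1}{4363661}$ ($p = \frac{1}{1237921 + 3125740} = \frac{1}{4363661} \approx 2.2917 \cdot 10^{-7}$)
$p + m{\left(1456 \right)} = \frac{1}{4363661} + 1456 = \frac{6353490417}{4363661}$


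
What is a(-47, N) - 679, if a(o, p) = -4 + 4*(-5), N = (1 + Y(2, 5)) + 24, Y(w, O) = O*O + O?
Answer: -703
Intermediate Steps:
Y(w, O) = O + O² (Y(w, O) = O² + O = O + O²)
N = 55 (N = (1 + 5*(1 + 5)) + 24 = (1 + 5*6) + 24 = (1 + 30) + 24 = 31 + 24 = 55)
a(o, p) = -24 (a(o, p) = -4 - 20 = -24)
a(-47, N) - 679 = -24 - 679 = -703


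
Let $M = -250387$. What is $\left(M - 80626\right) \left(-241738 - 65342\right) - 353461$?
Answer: $101647118579$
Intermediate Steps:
$\left(M - 80626\right) \left(-241738 - 65342\right) - 353461 = \left(-250387 - 80626\right) \left(-241738 - 65342\right) - 353461 = \left(-331013\right) \left(-307080\right) - 353461 = 101647472040 - 353461 = 101647118579$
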